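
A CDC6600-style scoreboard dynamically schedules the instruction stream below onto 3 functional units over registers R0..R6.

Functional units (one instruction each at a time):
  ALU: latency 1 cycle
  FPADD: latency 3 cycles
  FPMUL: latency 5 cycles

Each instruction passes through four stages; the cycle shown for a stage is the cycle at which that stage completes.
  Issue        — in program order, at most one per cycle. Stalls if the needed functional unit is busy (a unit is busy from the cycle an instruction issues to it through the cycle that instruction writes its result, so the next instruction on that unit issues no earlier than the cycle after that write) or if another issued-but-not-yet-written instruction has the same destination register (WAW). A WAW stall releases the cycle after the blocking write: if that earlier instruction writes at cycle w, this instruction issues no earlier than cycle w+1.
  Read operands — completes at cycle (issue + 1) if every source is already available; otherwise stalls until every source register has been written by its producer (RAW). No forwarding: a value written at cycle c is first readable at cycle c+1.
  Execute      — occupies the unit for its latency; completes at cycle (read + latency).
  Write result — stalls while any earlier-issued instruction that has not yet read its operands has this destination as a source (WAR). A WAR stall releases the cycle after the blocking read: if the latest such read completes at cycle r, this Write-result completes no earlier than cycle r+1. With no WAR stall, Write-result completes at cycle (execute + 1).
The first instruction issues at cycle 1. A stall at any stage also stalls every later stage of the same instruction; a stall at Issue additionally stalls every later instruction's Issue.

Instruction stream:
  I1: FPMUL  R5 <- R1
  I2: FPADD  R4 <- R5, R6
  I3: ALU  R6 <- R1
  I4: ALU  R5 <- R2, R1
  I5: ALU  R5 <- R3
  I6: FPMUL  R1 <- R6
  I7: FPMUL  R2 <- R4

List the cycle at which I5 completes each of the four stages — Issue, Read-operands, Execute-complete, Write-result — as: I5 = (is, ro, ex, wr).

I5 = (15, 16, 17, 18)

  I1 | 1 | 2 | 7 | 8
  I2 | 2 | 9 | 12 | 13   RAW R5: wait I1 write@8
  I3 | 3 | 4 | 5 | 10   WAR R6: wait I2 read@9
  I4 | 11 | 12 | 13 | 14   struct: ALU busy until I3 writes@10
  I5 | 15 | 16 | 17 | 18   struct: ALU busy until I4 writes@14
  I6 | 16 | 17 | 22 | 23
  I7 | 24 | 25 | 30 | 31   struct: FPMUL busy until I6 writes@23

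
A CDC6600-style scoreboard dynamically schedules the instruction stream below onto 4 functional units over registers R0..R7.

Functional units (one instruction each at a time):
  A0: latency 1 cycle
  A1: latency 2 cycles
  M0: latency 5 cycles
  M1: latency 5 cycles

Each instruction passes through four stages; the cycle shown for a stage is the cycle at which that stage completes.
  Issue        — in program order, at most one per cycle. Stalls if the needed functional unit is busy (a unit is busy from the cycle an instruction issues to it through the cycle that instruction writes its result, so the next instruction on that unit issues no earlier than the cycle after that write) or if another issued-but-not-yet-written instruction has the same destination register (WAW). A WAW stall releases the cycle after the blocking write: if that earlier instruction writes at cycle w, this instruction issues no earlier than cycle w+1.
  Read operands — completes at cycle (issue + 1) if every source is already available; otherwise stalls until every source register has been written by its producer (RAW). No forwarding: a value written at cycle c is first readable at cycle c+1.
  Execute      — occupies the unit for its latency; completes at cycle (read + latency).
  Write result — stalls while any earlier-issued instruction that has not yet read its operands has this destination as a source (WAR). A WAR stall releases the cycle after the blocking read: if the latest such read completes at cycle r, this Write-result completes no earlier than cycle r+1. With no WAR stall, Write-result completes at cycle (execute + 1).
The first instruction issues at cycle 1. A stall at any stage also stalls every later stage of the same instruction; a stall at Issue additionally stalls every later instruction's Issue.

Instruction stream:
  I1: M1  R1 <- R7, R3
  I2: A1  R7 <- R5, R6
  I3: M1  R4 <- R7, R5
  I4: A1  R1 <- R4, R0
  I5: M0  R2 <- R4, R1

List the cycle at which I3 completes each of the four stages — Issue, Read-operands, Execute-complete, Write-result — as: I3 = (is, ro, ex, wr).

I3 = (9, 10, 15, 16)

cycle 1: I1 dispatched to M1
cycle 2: I1 operands ready | I2 dispatched to A1
cycle 3: I2 operands ready
cycle 5: I2 complete
cycle 6: R7←I2
cycle 7: I1 complete
cycle 8: R1←I1
cycle 9: I3 dispatched to M1
cycle 10: I3 operands ready | I4 dispatched to A1
cycle 11: I5 dispatched to M0
cycle 15: I3 complete
cycle 16: R4←I3
cycle 17: I4 operands ready
cycle 19: I4 complete
cycle 20: R1←I4
cycle 21: I5 operands ready
cycle 26: I5 complete
cycle 27: R2←I5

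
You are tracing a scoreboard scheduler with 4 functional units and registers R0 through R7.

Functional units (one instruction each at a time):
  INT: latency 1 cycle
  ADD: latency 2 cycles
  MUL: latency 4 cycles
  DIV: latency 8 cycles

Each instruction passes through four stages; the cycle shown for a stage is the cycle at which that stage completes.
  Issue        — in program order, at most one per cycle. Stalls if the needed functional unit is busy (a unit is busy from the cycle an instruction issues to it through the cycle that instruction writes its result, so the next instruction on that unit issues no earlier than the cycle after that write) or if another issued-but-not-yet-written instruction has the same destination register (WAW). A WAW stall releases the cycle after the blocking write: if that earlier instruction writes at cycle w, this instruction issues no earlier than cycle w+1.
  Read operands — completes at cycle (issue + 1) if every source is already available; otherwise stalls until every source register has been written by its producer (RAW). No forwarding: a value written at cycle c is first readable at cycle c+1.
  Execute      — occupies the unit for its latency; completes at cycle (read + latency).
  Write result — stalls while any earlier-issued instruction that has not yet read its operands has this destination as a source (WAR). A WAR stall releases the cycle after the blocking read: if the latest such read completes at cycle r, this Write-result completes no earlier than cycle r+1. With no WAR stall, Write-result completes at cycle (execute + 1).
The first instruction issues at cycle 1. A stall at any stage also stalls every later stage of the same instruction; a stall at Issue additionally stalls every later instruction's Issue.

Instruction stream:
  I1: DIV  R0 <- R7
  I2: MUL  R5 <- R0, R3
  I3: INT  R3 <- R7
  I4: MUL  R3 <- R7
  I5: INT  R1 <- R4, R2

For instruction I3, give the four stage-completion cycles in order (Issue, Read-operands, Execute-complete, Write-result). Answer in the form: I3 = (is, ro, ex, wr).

I3 = (3, 4, 5, 13)

1) issue 1, read 2, done 10, write 11
2) issue 2, read 12, done 16, write 17  <RAW R0: wait I1 write@11>
3) issue 3, read 4, done 5, write 13  <WAR R3: wait I2 read@12>
4) issue 18, read 19, done 23, write 24  <struct: MUL busy until I2 writes@17>
5) issue 19, read 20, done 21, write 22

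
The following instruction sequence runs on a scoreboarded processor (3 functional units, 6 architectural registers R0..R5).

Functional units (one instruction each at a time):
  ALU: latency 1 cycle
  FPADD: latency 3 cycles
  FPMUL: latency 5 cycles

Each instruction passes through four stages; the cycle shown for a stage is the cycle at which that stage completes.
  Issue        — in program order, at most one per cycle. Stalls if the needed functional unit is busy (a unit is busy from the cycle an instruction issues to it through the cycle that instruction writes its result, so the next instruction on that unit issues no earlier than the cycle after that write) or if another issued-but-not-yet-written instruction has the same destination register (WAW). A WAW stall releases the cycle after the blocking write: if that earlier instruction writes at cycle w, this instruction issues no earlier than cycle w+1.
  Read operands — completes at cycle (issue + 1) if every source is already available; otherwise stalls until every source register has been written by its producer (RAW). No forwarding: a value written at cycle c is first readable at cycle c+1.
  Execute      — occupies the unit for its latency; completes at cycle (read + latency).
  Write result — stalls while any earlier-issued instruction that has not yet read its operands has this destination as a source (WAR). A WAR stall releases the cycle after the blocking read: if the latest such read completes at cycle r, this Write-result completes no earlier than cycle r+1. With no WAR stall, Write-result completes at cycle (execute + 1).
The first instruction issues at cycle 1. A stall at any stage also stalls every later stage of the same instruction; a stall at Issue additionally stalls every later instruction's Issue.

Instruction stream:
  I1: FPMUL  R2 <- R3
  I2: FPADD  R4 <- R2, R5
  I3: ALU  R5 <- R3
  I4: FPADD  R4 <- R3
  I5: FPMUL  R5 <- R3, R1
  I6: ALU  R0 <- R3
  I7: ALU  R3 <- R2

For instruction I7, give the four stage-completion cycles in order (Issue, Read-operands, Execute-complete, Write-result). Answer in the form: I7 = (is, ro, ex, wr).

I7 = (20, 21, 22, 23)

  I1 | 1 | 2 | 7 | 8
  I2 | 2 | 9 | 12 | 13   RAW R2: wait I1 write@8
  I3 | 3 | 4 | 5 | 10   WAR R5: wait I2 read@9
  I4 | 14 | 15 | 18 | 19   struct: FPADD busy until I2 writes@13
  I5 | 15 | 16 | 21 | 22
  I6 | 16 | 17 | 18 | 19
  I7 | 20 | 21 | 22 | 23   struct: ALU busy until I6 writes@19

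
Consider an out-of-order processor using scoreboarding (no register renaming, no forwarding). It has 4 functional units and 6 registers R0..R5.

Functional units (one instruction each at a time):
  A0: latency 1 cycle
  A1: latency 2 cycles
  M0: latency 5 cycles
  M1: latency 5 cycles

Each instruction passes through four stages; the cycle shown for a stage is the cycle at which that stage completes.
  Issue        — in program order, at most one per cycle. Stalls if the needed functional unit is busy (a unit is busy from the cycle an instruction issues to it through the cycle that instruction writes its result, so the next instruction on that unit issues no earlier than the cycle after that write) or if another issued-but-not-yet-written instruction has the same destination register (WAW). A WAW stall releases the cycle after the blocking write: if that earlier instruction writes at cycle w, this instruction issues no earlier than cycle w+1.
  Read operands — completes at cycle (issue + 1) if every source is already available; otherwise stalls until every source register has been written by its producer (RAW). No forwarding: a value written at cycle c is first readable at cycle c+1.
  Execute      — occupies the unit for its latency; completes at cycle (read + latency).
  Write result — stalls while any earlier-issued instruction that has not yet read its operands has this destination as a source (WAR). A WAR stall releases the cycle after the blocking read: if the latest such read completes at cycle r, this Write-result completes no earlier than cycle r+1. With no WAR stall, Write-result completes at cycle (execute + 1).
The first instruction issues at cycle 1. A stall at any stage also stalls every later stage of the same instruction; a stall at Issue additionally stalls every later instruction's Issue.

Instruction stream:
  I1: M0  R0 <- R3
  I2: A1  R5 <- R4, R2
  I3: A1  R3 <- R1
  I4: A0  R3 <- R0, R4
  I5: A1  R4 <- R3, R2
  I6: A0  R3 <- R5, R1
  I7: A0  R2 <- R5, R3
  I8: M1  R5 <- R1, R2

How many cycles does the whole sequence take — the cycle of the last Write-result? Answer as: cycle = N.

1) issue 1, read 2, done 7, write 8
2) issue 2, read 3, done 5, write 6
3) issue 7, read 8, done 10, write 11  <struct: A1 busy until I2 writes@6>
4) issue 12, read 13, done 14, write 15  <WAW R3: wait I3 write@11>
5) issue 13, read 16, done 18, write 19  <RAW R3: wait I4 write@15>
6) issue 16, read 17, done 18, write 19  <struct: A0 busy until I4 writes@15>
7) issue 20, read 21, done 22, write 23  <struct: A0 busy until I6 writes@19>
8) issue 21, read 24, done 29, write 30  <RAW R2: wait I7 write@23>

cycle = 30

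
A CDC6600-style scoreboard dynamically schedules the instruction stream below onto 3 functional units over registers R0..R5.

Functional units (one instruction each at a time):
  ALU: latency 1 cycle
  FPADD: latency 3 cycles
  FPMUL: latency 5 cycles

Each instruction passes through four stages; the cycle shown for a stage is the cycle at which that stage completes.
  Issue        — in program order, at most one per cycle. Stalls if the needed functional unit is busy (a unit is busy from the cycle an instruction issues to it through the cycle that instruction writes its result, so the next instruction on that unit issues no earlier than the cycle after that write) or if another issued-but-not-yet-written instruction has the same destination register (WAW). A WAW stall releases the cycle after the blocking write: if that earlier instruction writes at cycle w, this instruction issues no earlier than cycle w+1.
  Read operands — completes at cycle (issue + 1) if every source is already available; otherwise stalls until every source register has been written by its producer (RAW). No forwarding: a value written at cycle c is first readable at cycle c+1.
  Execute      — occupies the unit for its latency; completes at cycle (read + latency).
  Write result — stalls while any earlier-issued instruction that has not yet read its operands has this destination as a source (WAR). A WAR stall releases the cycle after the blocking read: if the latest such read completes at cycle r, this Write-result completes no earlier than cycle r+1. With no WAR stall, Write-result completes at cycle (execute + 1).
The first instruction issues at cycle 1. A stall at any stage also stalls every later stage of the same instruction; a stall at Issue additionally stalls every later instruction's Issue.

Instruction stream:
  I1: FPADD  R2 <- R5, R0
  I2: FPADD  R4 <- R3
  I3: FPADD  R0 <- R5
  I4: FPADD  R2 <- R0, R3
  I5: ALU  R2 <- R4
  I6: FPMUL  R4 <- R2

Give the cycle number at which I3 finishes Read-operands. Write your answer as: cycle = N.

[I1] 1/2/5/6
[I2] 7/8/11/12  (struct: FPADD busy until I1 writes@6)
[I3] 13/14/17/18  (struct: FPADD busy until I2 writes@12)
[I4] 19/20/23/24  (struct: FPADD busy until I3 writes@18)
[I5] 25/26/27/28  (WAW R2: wait I4 write@24)
[I6] 26/29/34/35  (RAW R2: wait I5 write@28)

cycle = 14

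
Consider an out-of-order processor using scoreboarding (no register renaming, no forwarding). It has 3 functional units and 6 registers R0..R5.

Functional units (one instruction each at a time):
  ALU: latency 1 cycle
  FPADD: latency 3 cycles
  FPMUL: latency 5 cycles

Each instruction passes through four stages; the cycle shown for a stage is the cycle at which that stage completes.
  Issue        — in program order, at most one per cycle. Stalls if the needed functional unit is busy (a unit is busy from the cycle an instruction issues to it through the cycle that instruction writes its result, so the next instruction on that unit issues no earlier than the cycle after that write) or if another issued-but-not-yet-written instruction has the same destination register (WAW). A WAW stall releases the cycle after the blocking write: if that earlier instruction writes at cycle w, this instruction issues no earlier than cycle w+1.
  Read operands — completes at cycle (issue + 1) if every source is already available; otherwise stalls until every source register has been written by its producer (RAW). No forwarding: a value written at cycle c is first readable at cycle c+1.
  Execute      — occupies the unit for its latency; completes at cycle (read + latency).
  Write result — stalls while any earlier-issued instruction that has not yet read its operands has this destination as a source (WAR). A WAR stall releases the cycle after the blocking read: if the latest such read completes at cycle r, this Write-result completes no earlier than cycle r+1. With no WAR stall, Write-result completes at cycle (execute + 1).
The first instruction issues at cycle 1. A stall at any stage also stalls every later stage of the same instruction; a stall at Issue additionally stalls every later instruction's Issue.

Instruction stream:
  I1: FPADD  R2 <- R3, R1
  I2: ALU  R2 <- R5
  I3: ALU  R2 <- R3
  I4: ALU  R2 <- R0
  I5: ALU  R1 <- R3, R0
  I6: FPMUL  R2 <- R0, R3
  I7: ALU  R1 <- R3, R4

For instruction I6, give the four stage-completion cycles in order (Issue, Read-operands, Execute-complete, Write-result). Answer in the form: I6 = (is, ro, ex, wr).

1) issue 1, read 2, done 5, write 6
2) issue 7, read 8, done 9, write 10  <WAW R2: wait I1 write@6>
3) issue 11, read 12, done 13, write 14  <struct: ALU busy until I2 writes@10>
4) issue 15, read 16, done 17, write 18  <struct: ALU busy until I3 writes@14>
5) issue 19, read 20, done 21, write 22  <struct: ALU busy until I4 writes@18>
6) issue 20, read 21, done 26, write 27
7) issue 23, read 24, done 25, write 26  <struct: ALU busy until I5 writes@22>

I6 = (20, 21, 26, 27)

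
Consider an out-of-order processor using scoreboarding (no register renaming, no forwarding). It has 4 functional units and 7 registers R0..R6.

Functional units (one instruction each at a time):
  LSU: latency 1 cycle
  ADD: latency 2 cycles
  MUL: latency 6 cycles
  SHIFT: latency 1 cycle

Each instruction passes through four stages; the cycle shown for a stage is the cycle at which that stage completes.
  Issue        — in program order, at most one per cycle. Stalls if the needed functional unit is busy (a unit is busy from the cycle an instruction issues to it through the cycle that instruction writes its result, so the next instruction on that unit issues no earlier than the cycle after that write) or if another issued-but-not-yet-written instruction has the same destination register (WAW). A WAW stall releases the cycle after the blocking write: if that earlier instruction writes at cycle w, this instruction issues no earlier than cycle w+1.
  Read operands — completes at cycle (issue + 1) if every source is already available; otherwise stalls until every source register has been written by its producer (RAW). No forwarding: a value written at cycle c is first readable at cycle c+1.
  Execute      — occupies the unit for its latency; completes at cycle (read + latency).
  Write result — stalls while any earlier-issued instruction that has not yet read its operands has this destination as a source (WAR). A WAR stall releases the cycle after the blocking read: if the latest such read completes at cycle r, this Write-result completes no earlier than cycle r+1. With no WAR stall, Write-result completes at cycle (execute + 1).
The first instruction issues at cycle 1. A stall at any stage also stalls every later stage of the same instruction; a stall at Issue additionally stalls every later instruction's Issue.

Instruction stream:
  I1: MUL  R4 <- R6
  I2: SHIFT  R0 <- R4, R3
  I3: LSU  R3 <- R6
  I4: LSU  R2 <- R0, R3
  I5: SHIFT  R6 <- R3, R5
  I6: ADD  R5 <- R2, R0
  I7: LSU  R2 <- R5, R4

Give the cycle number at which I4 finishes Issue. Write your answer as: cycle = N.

cycle = 12

[I1] 1/2/8/9
[I2] 2/10/11/12  (RAW R4: wait I1 write@9)
[I3] 3/4/5/11  (WAR R3: wait I2 read@10)
[I4] 12/13/14/15  (struct: LSU busy until I3 writes@11)
[I5] 13/14/15/16
[I6] 14/16/18/19  (RAW R2: wait I4 write@15)
[I7] 16/20/21/22  (struct: LSU busy until I4 writes@15; RAW R5: wait I6 write@19)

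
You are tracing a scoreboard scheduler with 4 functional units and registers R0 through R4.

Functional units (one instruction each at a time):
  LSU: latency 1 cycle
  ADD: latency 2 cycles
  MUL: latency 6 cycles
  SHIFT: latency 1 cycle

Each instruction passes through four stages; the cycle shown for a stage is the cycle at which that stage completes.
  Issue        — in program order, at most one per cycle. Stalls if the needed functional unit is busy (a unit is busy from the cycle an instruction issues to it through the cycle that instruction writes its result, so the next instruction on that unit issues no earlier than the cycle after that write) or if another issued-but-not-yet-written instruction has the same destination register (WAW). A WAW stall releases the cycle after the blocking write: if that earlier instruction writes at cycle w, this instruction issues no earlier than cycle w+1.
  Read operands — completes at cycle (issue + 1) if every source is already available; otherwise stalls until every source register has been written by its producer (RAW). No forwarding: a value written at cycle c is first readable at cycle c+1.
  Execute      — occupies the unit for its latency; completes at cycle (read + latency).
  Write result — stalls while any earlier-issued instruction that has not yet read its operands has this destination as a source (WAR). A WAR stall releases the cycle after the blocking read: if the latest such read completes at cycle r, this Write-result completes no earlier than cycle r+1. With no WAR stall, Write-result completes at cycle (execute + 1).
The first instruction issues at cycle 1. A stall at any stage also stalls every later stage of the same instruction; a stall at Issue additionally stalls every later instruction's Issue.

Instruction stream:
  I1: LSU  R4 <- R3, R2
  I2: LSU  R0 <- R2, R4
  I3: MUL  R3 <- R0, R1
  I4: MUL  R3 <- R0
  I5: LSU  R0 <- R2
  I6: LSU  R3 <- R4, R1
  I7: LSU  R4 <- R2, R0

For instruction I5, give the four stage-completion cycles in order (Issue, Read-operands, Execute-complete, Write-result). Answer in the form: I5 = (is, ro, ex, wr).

I5 = (18, 19, 20, 21)

I1: IS=1 RO=2 EX=3 WR=4
I2: IS=5 RO=6 EX=7 WR=8  [struct: LSU busy until I1 writes@4]
I3: IS=6 RO=9 EX=15 WR=16  [RAW R0: wait I2 write@8]
I4: IS=17 RO=18 EX=24 WR=25  [struct: MUL busy until I3 writes@16]
I5: IS=18 RO=19 EX=20 WR=21
I6: IS=26 RO=27 EX=28 WR=29  [WAW R3: wait I4 write@25]
I7: IS=30 RO=31 EX=32 WR=33  [struct: LSU busy until I6 writes@29]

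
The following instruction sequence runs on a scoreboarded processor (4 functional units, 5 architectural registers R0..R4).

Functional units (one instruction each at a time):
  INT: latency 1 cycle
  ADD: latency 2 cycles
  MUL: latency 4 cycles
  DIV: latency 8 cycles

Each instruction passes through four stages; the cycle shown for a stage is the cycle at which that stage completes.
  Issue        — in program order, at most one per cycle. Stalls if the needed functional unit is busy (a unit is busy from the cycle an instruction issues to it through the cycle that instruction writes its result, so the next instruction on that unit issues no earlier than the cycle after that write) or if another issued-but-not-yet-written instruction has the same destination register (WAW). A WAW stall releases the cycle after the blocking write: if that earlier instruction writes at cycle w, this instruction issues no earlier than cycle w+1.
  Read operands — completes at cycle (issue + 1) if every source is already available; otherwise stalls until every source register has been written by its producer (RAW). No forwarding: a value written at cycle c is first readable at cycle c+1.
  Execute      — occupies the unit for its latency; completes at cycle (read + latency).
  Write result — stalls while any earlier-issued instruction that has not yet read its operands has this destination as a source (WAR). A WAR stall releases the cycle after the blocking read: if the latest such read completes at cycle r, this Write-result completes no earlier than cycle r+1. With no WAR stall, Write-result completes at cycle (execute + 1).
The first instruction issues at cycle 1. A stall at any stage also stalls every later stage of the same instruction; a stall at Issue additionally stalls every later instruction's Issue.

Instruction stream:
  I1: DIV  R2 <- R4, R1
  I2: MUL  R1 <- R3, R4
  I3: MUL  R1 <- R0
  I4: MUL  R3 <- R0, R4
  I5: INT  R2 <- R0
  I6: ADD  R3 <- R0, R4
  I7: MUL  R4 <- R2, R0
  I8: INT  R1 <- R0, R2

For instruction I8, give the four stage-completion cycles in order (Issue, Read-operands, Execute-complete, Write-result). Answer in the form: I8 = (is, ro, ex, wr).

1) issue 1, read 2, done 10, write 11
2) issue 2, read 3, done 7, write 8
3) issue 9, read 10, done 14, write 15  <struct: MUL busy until I2 writes@8>
4) issue 16, read 17, done 21, write 22  <struct: MUL busy until I3 writes@15>
5) issue 17, read 18, done 19, write 20
6) issue 23, read 24, done 26, write 27  <WAW R3: wait I4 write@22>
7) issue 24, read 25, done 29, write 30
8) issue 25, read 26, done 27, write 28

I8 = (25, 26, 27, 28)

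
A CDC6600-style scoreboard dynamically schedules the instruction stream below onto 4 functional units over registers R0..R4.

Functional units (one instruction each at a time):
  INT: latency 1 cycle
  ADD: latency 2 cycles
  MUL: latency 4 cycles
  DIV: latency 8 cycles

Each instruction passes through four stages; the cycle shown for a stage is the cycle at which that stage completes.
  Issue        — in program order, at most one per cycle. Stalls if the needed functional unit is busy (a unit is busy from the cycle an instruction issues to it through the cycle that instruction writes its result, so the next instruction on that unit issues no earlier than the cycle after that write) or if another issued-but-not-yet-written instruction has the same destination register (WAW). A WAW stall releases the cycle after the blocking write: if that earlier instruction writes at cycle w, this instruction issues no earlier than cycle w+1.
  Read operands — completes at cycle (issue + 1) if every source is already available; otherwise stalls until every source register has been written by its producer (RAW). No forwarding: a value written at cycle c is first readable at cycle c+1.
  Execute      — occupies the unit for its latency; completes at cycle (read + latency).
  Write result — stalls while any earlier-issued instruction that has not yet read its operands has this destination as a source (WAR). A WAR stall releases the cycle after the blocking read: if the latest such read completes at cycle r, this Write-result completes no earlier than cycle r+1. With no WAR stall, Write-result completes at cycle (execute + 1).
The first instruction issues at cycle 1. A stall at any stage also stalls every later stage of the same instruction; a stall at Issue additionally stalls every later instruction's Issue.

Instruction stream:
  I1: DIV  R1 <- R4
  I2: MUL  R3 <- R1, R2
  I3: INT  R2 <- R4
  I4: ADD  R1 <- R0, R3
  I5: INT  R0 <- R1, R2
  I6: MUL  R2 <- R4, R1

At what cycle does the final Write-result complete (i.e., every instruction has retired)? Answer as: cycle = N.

[I1] 1/2/10/11
[I2] 2/12/16/17  (RAW R1: wait I1 write@11)
[I3] 3/4/5/13  (WAR R2: wait I2 read@12)
[I4] 12/18/20/21  (WAW R1: wait I1 write@11; RAW R3: wait I2 write@17)
[I5] 14/22/23/24  (struct: INT busy until I3 writes@13; RAW R1: wait I4 write@21)
[I6] 18/22/26/27  (struct: MUL busy until I2 writes@17; RAW R1: wait I4 write@21)

cycle = 27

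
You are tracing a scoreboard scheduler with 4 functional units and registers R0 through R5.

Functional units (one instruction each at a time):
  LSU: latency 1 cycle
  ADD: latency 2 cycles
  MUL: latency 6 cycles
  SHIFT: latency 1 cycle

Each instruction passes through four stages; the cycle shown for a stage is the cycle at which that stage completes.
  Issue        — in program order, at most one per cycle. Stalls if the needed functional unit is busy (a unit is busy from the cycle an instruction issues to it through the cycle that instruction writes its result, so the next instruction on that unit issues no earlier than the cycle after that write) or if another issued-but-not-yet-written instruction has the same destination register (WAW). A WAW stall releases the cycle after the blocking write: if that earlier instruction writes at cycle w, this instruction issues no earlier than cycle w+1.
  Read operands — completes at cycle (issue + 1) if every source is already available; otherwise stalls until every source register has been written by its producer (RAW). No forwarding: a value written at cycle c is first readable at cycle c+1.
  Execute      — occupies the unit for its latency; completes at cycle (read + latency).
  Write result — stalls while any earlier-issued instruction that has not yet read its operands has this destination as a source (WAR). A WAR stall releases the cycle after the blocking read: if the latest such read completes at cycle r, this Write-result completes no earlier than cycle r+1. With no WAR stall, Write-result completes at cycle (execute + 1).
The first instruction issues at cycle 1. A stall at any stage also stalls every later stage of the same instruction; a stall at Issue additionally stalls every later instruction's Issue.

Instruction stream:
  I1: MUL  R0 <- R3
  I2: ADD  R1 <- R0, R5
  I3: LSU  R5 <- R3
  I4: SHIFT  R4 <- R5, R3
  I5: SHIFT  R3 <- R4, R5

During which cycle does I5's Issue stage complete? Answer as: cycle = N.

1) issue 1, read 2, done 8, write 9
2) issue 2, read 10, done 12, write 13  <RAW R0: wait I1 write@9>
3) issue 3, read 4, done 5, write 11  <WAR R5: wait I2 read@10>
4) issue 4, read 12, done 13, write 14  <RAW R5: wait I3 write@11>
5) issue 15, read 16, done 17, write 18  <struct: SHIFT busy until I4 writes@14>

cycle = 15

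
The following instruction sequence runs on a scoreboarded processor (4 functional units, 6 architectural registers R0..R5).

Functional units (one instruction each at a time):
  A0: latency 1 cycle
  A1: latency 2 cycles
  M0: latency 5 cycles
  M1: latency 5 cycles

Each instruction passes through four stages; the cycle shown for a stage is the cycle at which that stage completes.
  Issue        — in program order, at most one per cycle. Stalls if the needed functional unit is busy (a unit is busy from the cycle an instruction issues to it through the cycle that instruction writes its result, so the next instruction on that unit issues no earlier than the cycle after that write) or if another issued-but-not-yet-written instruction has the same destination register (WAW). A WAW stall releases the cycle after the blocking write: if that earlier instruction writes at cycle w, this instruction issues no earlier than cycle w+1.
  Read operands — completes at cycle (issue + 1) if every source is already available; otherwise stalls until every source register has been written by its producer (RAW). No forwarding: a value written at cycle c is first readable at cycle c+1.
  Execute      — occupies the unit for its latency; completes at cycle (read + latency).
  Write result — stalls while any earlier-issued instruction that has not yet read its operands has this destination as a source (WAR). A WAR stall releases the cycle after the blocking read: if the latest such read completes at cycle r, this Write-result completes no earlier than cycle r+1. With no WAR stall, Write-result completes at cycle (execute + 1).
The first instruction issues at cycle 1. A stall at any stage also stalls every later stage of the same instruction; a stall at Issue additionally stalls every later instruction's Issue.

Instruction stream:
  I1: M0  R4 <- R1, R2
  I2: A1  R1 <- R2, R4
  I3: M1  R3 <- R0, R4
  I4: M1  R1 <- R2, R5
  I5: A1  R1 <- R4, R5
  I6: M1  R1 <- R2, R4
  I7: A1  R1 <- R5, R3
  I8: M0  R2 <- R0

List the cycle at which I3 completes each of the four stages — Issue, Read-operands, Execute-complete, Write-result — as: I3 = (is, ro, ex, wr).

[I1] 1/2/7/8
[I2] 2/9/11/12  (RAW R4: wait I1 write@8)
[I3] 3/9/14/15  (RAW R4: wait I1 write@8)
[I4] 16/17/22/23  (struct: M1 busy until I3 writes@15)
[I5] 24/25/27/28  (WAW R1: wait I4 write@23)
[I6] 29/30/35/36  (WAW R1: wait I5 write@28)
[I7] 37/38/40/41  (WAW R1: wait I6 write@36)
[I8] 38/39/44/45

I3 = (3, 9, 14, 15)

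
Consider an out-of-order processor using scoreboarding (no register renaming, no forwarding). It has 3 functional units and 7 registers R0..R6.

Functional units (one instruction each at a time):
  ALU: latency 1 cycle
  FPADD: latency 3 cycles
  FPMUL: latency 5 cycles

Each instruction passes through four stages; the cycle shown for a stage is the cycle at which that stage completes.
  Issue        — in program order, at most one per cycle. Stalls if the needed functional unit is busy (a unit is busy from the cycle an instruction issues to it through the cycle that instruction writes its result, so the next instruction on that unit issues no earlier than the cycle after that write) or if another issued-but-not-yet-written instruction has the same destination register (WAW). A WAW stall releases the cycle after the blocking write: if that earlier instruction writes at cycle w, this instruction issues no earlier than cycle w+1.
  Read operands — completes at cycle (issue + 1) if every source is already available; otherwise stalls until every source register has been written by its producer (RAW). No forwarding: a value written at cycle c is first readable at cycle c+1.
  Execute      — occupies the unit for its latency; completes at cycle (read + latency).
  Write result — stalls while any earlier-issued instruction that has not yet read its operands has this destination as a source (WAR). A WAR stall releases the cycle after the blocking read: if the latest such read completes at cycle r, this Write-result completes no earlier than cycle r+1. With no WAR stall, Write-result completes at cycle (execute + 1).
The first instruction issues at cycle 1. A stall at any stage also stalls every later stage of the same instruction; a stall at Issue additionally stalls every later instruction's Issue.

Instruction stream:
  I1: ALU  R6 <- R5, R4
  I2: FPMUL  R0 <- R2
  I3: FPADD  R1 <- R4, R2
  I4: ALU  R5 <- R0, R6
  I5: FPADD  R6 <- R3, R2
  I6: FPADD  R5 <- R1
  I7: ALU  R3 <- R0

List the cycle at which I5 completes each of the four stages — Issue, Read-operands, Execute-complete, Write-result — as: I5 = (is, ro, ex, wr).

I5 = (9, 10, 13, 14)

t=1  issue I1 (ALU)
t=2  I1 read-ops, issue I2 (FPMUL)
t=3  I1 finished on ALU, I2 read-ops, issue I3 (FPADD)
t=4  I1→R6, I3 read-ops
t=5  issue I4 (ALU)
t=7  I3 finished on FPADD
t=8  I2 finished on FPMUL, I3→R1
t=9  I2→R0, issue I5 (FPADD)
t=10  I4 read-ops, I5 read-ops
t=11  I4 finished on ALU
t=12  I4→R5
t=13  I5 finished on FPADD
t=14  I5→R6
t=15  issue I6 (FPADD)
t=16  I6 read-ops, issue I7 (ALU)
t=17  I7 read-ops
t=18  I7 finished on ALU
t=19  I6 finished on FPADD, I7→R3
t=20  I6→R5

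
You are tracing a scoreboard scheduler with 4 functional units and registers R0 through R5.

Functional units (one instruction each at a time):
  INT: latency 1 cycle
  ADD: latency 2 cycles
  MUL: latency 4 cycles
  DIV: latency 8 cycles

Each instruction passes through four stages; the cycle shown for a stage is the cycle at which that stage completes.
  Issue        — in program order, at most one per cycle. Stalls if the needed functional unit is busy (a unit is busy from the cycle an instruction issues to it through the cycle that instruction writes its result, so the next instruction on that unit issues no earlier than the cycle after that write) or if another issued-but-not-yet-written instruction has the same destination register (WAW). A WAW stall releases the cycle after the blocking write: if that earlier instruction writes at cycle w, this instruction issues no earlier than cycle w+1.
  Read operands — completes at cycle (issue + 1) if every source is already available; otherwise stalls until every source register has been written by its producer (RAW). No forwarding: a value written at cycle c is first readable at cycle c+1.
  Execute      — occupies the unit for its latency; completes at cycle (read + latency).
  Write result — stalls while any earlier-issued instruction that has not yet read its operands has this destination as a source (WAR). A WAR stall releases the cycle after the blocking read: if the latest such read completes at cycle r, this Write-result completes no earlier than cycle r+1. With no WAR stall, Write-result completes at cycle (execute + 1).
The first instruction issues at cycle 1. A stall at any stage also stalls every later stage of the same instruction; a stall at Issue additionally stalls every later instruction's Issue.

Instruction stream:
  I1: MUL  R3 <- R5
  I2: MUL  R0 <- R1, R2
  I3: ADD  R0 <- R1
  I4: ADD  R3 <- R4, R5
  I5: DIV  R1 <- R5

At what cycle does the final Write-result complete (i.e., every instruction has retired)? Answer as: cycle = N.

cycle = 31

c1: I1 issues→MUL
c2: I1 reads
c6: I1 exec-done
c7: I1 writes R3
c8: I2 issues→MUL
c9: I2 reads
c13: I2 exec-done
c14: I2 writes R0
c15: I3 issues→ADD
c16: I3 reads
c18: I3 exec-done
c19: I3 writes R0
c20: I4 issues→ADD
c21: I4 reads, I5 issues→DIV
c22: I5 reads
c23: I4 exec-done
c24: I4 writes R3
c30: I5 exec-done
c31: I5 writes R1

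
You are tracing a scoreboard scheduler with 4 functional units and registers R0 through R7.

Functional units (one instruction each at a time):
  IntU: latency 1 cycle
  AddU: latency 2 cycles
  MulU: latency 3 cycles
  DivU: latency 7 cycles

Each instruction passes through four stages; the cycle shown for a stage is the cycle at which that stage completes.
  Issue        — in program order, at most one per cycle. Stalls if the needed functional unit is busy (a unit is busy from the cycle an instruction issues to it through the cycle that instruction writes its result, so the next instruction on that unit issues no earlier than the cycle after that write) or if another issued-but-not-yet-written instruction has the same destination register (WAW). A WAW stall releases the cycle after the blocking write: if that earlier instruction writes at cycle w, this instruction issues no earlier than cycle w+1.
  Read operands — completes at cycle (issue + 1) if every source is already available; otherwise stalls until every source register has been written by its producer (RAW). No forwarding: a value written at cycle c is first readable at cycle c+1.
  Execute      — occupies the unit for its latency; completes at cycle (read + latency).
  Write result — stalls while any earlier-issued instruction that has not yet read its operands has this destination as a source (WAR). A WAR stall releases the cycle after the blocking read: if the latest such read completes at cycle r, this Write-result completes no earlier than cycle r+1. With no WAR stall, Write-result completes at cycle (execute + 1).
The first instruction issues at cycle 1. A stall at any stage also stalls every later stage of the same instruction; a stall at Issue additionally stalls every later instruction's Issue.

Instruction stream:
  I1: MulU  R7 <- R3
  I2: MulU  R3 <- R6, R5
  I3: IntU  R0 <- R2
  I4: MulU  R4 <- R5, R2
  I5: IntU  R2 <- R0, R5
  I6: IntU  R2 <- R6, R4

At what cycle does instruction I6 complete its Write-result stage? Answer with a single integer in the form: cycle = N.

c1: I1→MulU
c2: I1 RO
c5: I1 EX
c6: I1 WR R7
c7: I2→MulU
c8: I2 RO; I3→IntU
c9: I3 RO
c10: I3 EX
c11: I2 EX; I3 WR R0
c12: I2 WR R3
c13: I4→MulU
c14: I4 RO; I5→IntU
c15: I5 RO
c16: I5 EX
c17: I4 EX; I5 WR R2
c18: I4 WR R4; I6→IntU
c19: I6 RO
c20: I6 EX
c21: I6 WR R2

cycle = 21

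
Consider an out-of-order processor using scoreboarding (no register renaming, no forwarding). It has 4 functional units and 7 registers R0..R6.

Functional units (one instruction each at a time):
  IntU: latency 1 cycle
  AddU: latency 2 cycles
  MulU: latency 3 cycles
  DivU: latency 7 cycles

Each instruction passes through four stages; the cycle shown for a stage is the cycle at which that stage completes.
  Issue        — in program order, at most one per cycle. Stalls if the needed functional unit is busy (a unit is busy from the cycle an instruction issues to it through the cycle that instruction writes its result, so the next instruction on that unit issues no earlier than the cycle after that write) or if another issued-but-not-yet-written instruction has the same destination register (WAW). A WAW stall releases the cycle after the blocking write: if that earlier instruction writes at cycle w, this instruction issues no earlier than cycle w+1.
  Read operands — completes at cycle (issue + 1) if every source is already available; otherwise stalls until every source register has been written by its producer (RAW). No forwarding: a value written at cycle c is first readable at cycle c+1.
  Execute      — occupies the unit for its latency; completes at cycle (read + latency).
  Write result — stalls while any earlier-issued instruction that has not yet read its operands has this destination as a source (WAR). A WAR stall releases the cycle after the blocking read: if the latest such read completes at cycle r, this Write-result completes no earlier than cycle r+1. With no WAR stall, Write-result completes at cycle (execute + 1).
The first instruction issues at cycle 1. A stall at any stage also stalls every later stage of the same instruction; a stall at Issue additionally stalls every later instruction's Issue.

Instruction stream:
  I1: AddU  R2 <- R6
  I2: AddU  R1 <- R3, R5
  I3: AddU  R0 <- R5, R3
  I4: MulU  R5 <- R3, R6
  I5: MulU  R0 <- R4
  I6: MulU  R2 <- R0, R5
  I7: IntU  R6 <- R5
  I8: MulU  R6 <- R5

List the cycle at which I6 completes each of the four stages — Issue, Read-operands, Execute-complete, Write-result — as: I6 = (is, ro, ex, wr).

I6 = (24, 25, 28, 29)

c1: I1→AddU
c2: I1 RO
c4: I1 EX
c5: I1 WR R2
c6: I2→AddU
c7: I2 RO
c9: I2 EX
c10: I2 WR R1
c11: I3→AddU
c12: I3 RO | I4→MulU
c13: I4 RO
c14: I3 EX
c15: I3 WR R0
c16: I4 EX
c17: I4 WR R5
c18: I5→MulU
c19: I5 RO
c22: I5 EX
c23: I5 WR R0
c24: I6→MulU
c25: I6 RO | I7→IntU
c26: I7 RO
c27: I7 EX
c28: I6 EX | I7 WR R6
c29: I6 WR R2
c30: I8→MulU
c31: I8 RO
c34: I8 EX
c35: I8 WR R6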